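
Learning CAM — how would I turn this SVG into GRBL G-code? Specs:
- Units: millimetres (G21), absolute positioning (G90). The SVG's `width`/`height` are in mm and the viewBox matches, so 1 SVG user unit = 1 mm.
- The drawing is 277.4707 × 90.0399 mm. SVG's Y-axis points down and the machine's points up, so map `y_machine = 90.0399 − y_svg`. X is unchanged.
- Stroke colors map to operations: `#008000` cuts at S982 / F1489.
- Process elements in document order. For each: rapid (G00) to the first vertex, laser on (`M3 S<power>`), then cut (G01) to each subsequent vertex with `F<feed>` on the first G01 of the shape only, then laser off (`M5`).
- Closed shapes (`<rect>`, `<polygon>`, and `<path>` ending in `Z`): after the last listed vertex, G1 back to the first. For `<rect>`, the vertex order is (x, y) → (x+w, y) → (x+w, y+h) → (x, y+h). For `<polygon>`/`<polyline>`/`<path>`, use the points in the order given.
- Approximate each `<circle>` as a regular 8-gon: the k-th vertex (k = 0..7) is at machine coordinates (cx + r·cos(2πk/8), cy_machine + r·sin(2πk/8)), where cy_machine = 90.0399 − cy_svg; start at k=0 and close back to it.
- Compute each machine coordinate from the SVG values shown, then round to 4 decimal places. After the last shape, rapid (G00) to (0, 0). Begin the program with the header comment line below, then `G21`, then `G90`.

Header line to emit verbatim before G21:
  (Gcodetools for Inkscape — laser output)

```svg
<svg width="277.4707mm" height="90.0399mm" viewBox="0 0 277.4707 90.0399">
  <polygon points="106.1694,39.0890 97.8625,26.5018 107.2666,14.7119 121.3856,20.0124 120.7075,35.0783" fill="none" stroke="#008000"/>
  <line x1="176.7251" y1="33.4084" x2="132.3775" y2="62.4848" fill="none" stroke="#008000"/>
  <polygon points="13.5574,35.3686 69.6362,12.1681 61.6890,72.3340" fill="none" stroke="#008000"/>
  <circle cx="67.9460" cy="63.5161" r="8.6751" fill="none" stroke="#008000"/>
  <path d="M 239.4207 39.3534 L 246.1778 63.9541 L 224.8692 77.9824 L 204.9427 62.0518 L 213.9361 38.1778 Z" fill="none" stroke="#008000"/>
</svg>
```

1 u = 1 mm; y_m = 90.0399 − y.

[1] `<polygon>` regular polygon, #008000→cut S982 F1489: (106.1694,50.9509) → (97.8625,63.5381) → (107.2666,75.3280) → (121.3856,70.0275) → (120.7075,54.9616) → (106.1694,50.9509) (closed)

[2] `<line>` line segment, #008000→cut S982 F1489: (176.7251,56.6315) → (132.3775,27.5551)

[3] `<polygon>` regular polygon, #008000→cut S982 F1489: (13.5574,54.6713) → (69.6362,77.8718) → (61.6890,17.7059) → (13.5574,54.6713) (closed)

[4] `<circle>` circle, #008000→cut S982 F1489: (76.6211,26.5238) → (74.0802,32.6580) → (67.9460,35.1989) → (61.8118,32.6580) → (59.2709,26.5238) → (61.8118,20.3896) → (67.9460,17.8487) → (74.0802,20.3896) → (76.6211,26.5238) (closed)

[5] `<path>` regular polygon, #008000→cut S982 F1489: (239.4207,50.6865) → (246.1778,26.0858) → (224.8692,12.0575) → (204.9427,27.9881) → (213.9361,51.8621) → (239.4207,50.6865) (closed)

(Gcodetools for Inkscape — laser output)
G21
G90
G00 X106.1694 Y50.9509
M3 S982
G01 X97.8625 Y63.5381 F1489
G01 X107.2666 Y75.3280
G01 X121.3856 Y70.0275
G01 X120.7075 Y54.9616
G01 X106.1694 Y50.9509
M5
G00 X176.7251 Y56.6315
M3 S982
G01 X132.3775 Y27.5551 F1489
M5
G00 X13.5574 Y54.6713
M3 S982
G01 X69.6362 Y77.8718 F1489
G01 X61.6890 Y17.7059
G01 X13.5574 Y54.6713
M5
G00 X76.6211 Y26.5238
M3 S982
G01 X74.0802 Y32.6580 F1489
G01 X67.9460 Y35.1989
G01 X61.8118 Y32.6580
G01 X59.2709 Y26.5238
G01 X61.8118 Y20.3896
G01 X67.9460 Y17.8487
G01 X74.0802 Y20.3896
G01 X76.6211 Y26.5238
M5
G00 X239.4207 Y50.6865
M3 S982
G01 X246.1778 Y26.0858 F1489
G01 X224.8692 Y12.0575
G01 X204.9427 Y27.9881
G01 X213.9361 Y51.8621
G01 X239.4207 Y50.6865
M5
G00 X0.0000 Y0.0000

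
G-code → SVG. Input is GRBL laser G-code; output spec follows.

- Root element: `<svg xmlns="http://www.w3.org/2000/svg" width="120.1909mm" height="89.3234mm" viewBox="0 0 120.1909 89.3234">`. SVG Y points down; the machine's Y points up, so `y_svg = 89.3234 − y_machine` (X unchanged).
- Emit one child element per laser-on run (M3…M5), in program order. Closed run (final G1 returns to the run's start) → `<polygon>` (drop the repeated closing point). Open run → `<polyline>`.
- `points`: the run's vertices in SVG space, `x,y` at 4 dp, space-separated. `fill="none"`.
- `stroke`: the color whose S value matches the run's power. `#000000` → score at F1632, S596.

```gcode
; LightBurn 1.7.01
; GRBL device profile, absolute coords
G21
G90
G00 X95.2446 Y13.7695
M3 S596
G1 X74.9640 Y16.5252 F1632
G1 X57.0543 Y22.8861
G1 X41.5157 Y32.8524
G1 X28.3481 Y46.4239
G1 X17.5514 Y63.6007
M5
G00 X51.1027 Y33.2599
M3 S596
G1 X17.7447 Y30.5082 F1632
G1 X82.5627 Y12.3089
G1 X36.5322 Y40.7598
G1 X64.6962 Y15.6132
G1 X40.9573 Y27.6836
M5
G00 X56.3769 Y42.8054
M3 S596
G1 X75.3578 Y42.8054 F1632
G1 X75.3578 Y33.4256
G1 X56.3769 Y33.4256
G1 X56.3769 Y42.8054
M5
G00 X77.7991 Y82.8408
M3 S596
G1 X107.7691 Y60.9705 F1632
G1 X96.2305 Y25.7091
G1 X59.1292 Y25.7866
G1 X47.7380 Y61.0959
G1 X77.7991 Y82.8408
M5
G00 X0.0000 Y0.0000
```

<svg xmlns="http://www.w3.org/2000/svg" width="120.1909mm" height="89.3234mm" viewBox="0 0 120.1909 89.3234">
  <polyline points="95.2446,75.5539 74.9640,72.7982 57.0543,66.4373 41.5157,56.4710 28.3481,42.8995 17.5514,25.7227" fill="none" stroke="#000000"/>
  <polyline points="51.1027,56.0635 17.7447,58.8152 82.5627,77.0145 36.5322,48.5636 64.6962,73.7102 40.9573,61.6398" fill="none" stroke="#000000"/>
  <polygon points="56.3769,46.5180 75.3578,46.5180 75.3578,55.8978 56.3769,55.8978" fill="none" stroke="#000000"/>
  <polygon points="77.7991,6.4826 107.7691,28.3529 96.2305,63.6143 59.1292,63.5368 47.7380,28.2275" fill="none" stroke="#000000"/>
</svg>

Each laser-on run becomes one SVG element. Flip Y back into SVG space with y_svg = 89.3234 − y_machine. Every run uses S596, so all elements get stroke `#000000` (score).

Run 1: The run is open, so emit a `<polyline>` with points (Y-flipped): 95.2446,75.5539 74.9640,72.7982 57.0543,66.4373 41.5157,56.4710 28.3481,42.8995 17.5514,25.7227.

Run 2: The run is open, so emit a `<polyline>` with points (Y-flipped): 51.1027,56.0635 17.7447,58.8152 82.5627,77.0145 36.5322,48.5636 64.6962,73.7102 40.9573,61.6398.

Run 3: The run returns to its start, so emit a `<polygon>` with points (Y-flipped): 56.3769,46.5180 75.3578,46.5180 75.3578,55.8978 56.3769,55.8978.

Run 4: The run returns to its start, so emit a `<polygon>` with points (Y-flipped): 77.7991,6.4826 107.7691,28.3529 96.2305,63.6143 59.1292,63.5368 47.7380,28.2275.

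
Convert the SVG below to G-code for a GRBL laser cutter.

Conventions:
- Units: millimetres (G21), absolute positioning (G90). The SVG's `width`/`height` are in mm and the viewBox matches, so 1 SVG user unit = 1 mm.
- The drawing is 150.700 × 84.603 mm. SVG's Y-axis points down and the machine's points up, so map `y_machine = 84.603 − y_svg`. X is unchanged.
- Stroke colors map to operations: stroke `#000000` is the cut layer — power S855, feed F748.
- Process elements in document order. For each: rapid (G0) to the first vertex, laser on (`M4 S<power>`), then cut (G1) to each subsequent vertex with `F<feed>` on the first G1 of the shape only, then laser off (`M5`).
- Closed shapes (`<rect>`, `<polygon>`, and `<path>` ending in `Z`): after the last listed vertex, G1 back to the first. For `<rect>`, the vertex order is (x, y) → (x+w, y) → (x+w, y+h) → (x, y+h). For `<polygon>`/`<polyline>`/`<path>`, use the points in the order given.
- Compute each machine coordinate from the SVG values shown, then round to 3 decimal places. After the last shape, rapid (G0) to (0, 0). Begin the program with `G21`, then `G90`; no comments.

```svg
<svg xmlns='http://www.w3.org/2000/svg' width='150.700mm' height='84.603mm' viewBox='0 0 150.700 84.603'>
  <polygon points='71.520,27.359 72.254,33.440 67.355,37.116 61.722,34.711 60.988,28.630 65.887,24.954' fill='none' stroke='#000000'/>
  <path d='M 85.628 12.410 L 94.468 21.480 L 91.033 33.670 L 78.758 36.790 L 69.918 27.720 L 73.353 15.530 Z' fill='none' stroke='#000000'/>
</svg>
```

G21
G90
G0 X71.520 Y57.244
M4 S855
G1 X72.254 Y51.163 F748
G1 X67.355 Y47.487
G1 X61.722 Y49.892
G1 X60.988 Y55.973
G1 X65.887 Y59.649
G1 X71.520 Y57.244
M5
G0 X85.628 Y72.193
M4 S855
G1 X94.468 Y63.123 F748
G1 X91.033 Y50.933
G1 X78.758 Y47.813
G1 X69.918 Y56.883
G1 X73.353 Y69.073
G1 X85.628 Y72.193
M5
G0 X0.000 Y0.000

1 u = 1 mm; y_m = 84.603 − y.

[1] `<polygon>` regular polygon, #000000→cut S855 F748: (71.520,57.244) → (72.254,51.163) → (67.355,47.487) → (61.722,49.892) → (60.988,55.973) → (65.887,59.649) → (71.520,57.244) (closed)

[2] `<path>` regular polygon, #000000→cut S855 F748: (85.628,72.193) → (94.468,63.123) → (91.033,50.933) → (78.758,47.813) → (69.918,56.883) → (73.353,69.073) → (85.628,72.193) (closed)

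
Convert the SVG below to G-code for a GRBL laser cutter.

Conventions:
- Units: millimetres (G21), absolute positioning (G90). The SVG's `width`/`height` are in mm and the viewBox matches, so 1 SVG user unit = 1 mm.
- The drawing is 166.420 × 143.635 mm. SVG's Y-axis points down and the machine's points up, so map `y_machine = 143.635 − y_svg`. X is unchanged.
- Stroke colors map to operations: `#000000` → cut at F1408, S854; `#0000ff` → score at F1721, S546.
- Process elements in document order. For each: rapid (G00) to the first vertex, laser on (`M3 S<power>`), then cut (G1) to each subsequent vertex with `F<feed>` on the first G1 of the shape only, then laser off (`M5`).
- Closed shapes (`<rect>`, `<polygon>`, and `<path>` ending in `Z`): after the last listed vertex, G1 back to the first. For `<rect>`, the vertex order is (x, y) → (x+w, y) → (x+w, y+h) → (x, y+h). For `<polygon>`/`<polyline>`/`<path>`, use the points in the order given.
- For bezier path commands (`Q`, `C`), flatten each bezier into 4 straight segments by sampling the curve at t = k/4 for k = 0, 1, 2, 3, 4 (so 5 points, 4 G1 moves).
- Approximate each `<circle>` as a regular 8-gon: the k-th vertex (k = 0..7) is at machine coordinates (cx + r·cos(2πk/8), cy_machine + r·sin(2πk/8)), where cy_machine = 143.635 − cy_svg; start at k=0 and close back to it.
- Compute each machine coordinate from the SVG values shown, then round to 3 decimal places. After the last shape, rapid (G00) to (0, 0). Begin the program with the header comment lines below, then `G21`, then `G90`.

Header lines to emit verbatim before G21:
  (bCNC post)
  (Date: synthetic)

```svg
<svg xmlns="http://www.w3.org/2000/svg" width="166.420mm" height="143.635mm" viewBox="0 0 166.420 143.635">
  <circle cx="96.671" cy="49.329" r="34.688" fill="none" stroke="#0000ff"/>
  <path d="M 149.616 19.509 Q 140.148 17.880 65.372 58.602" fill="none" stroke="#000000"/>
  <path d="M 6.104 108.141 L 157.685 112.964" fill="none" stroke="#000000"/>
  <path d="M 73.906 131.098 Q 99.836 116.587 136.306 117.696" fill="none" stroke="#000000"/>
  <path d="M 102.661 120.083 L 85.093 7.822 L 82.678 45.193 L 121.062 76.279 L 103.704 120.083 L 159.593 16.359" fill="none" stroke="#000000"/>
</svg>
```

Since the viewBox matches the mm dimensions, user units are millimetres directly. The only transform is the Y-flip y_m = 143.635 − y_svg.

Shape 1 is a circle drawn with `<circle>`. Its stroke #0000ff means score at S546, F1721. After flipping Y the toolpath is (131.359,94.306) → (121.199,118.834) → (96.671,128.994) → (72.143,118.834) → (61.983,94.306) → (72.143,69.778) → (96.671,59.618) → (121.199,69.778) → (131.359,94.306), returning to the start.

Shape 2 is a quadratic bezier drawn with `<path>`. Its stroke #000000 means cut at S854, F1408. After flipping Y the toolpath is (149.616,124.126) → (140.800,122.294) → (123.821,115.167) → (98.678,102.747) → (65.372,85.033).

Shape 3 is a line segment drawn with `<path>`. Its stroke #000000 means cut at S854, F1408. After flipping Y the toolpath is (6.104,35.494) → (157.685,30.671).

Shape 4 is a quadratic bezier drawn with `<path>`. Its stroke #000000 means cut at S854, F1408. After flipping Y the toolpath is (73.906,12.537) → (87.530,18.816) → (102.471,23.143) → (118.730,25.517) → (136.306,25.939).

Shape 5 is a open polyline drawn with `<path>`. Its stroke #000000 means cut at S854, F1408. After flipping Y the toolpath is (102.661,23.552) → (85.093,135.813) → (82.678,98.442) → (121.062,67.356) → (103.704,23.552) → (159.593,127.276).

(bCNC post)
(Date: synthetic)
G21
G90
G00 X131.359 Y94.306
M3 S546
G1 X121.199 Y118.834 F1721
G1 X96.671 Y128.994
G1 X72.143 Y118.834
G1 X61.983 Y94.306
G1 X72.143 Y69.778
G1 X96.671 Y59.618
G1 X121.199 Y69.778
G1 X131.359 Y94.306
M5
G00 X149.616 Y124.126
M3 S854
G1 X140.800 Y122.294 F1408
G1 X123.821 Y115.167
G1 X98.678 Y102.747
G1 X65.372 Y85.033
M5
G00 X6.104 Y35.494
M3 S854
G1 X157.685 Y30.671 F1408
M5
G00 X73.906 Y12.537
M3 S854
G1 X87.530 Y18.816 F1408
G1 X102.471 Y23.143
G1 X118.730 Y25.517
G1 X136.306 Y25.939
M5
G00 X102.661 Y23.552
M3 S854
G1 X85.093 Y135.813 F1408
G1 X82.678 Y98.442
G1 X121.062 Y67.356
G1 X103.704 Y23.552
G1 X159.593 Y127.276
M5
G00 X0.000 Y0.000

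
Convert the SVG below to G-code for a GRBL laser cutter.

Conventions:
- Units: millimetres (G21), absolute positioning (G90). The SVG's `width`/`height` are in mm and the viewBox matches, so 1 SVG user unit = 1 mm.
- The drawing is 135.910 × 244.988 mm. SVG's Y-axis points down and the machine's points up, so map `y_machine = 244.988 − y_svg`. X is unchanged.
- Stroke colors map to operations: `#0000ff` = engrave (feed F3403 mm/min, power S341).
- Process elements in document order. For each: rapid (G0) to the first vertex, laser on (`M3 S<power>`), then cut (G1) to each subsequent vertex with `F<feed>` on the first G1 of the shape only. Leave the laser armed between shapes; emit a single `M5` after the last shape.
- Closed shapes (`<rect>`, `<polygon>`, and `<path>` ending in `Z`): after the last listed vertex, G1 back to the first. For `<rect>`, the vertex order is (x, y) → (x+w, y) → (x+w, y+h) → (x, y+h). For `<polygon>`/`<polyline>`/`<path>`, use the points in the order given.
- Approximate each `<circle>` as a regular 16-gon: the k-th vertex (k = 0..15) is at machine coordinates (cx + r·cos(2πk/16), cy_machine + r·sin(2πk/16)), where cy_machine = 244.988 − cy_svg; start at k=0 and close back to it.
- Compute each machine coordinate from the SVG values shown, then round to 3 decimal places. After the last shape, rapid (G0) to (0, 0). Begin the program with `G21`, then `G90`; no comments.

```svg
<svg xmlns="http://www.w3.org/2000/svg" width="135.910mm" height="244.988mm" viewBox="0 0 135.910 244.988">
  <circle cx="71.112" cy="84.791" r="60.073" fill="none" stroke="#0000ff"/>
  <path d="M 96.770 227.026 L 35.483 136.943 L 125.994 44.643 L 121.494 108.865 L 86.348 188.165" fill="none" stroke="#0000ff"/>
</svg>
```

viewBox `0 0 135.910 244.988` with mm width/height → 1 unit = 1 mm. Flip: y_m = 244.988 − y_svg.

**Shape 1** — `<circle>` circle, stroke `#0000ff` → engrave (S341, F3403). Machine vertices: (131.185,160.197) → (126.612,183.186) → (113.590,202.675) → (94.101,215.697) → (71.112,220.270) → (48.123,215.697) → (28.634,202.675) → (15.612,183.186) → (11.039,160.197) → (15.612,137.208) → (28.634,117.719) → (48.123,104.697) → (71.112,100.124) → (94.101,104.697) → (113.590,117.719) → (126.612,137.208) → (131.185,160.197). Closed: final G1 returns to the first vertex.

**Shape 2** — `<path>` open polyline, stroke `#0000ff` → engrave (S341, F3403). Machine vertices: (96.770,17.962) → (35.483,108.045) → (125.994,200.345) → (121.494,136.123) → (86.348,56.823). Open path.

G21
G90
G0 X131.185 Y160.197
M3 S341
G1 X126.612 Y183.186 F3403
G1 X113.590 Y202.675
G1 X94.101 Y215.697
G1 X71.112 Y220.270
G1 X48.123 Y215.697
G1 X28.634 Y202.675
G1 X15.612 Y183.186
G1 X11.039 Y160.197
G1 X15.612 Y137.208
G1 X28.634 Y117.719
G1 X48.123 Y104.697
G1 X71.112 Y100.124
G1 X94.101 Y104.697
G1 X113.590 Y117.719
G1 X126.612 Y137.208
G1 X131.185 Y160.197
G0 X96.770 Y17.962
M3 S341
G1 X35.483 Y108.045 F3403
G1 X125.994 Y200.345
G1 X121.494 Y136.123
G1 X86.348 Y56.823
M5
G0 X0.000 Y0.000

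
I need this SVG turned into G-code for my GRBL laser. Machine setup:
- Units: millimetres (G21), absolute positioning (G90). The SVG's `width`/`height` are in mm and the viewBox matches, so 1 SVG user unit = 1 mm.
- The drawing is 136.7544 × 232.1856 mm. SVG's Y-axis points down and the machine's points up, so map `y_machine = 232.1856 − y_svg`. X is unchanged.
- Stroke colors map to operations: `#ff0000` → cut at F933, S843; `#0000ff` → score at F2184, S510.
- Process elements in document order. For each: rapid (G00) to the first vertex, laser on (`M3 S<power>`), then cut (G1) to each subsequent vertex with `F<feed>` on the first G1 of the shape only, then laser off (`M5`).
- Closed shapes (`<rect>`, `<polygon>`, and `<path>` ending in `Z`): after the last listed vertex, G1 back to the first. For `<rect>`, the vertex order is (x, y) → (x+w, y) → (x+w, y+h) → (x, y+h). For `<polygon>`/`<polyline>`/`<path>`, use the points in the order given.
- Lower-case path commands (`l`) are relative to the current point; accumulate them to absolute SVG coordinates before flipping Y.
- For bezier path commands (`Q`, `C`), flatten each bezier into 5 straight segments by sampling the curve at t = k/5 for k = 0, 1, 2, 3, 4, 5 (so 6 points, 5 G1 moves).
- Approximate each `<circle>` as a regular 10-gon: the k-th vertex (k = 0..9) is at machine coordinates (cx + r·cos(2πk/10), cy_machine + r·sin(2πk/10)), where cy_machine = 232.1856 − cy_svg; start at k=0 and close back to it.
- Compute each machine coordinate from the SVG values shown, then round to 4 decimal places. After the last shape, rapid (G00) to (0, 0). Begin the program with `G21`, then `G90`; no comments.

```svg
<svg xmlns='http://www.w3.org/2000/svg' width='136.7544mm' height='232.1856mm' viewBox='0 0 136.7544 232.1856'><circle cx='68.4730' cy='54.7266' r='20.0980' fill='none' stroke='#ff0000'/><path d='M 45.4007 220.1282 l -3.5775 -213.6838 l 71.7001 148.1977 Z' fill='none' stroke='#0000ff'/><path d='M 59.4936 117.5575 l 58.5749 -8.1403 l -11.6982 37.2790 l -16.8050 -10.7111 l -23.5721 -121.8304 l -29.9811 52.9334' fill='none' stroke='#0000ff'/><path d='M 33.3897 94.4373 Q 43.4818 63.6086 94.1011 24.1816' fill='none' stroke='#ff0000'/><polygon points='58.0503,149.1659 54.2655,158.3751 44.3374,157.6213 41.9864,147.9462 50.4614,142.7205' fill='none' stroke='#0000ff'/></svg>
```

G21
G90
G00 X88.5710 Y177.4590
M3 S843
G1 X84.7326 Y189.2723 F933
G1 X74.6836 Y196.5733
G1 X62.2624 Y196.5733
G1 X52.2134 Y189.2723
G1 X48.3750 Y177.4590
G1 X52.2134 Y165.6457
G1 X62.2624 Y158.3447
G1 X74.6836 Y158.3447
G1 X84.7326 Y165.6457
G1 X88.5710 Y177.4590
M5
G00 X45.4007 Y12.0574
M3 S510
G1 X41.8232 Y225.7412 F2184
G1 X113.5233 Y77.5435
G1 X45.4007 Y12.0574
M5
G00 X59.4936 Y114.6281
M3 S510
G1 X118.0685 Y122.7684 F2184
G1 X106.3703 Y85.4894
G1 X89.5653 Y96.2005
G1 X65.9932 Y218.0309
G1 X36.0121 Y165.0975
M5
G00 X33.3897 Y137.7483
M3 S843
G1 X39.0476 Y150.4237 F933
G1 X47.9477 Y163.7870
G1 X60.0900 Y177.8381
G1 X75.4745 Y192.5771
G1 X94.1011 Y208.0040
M5
G00 X58.0503 Y83.0197
M3 S510
G1 X54.2655 Y73.8105 F2184
G1 X44.3374 Y74.5643
G1 X41.9864 Y84.2394
G1 X50.4614 Y89.4651
G1 X58.0503 Y83.0197
M5
G00 X0.0000 Y0.0000

1 u = 1 mm; y_m = 232.1856 − y.

[1] `<circle>` circle, #ff0000→cut S843 F933: (88.5710,177.4590) → (84.7326,189.2723) → (74.6836,196.5733) → (62.2624,196.5733) → (52.2134,189.2723) → (48.3750,177.4590) → (52.2134,165.6457) → (62.2624,158.3447) → (74.6836,158.3447) → (84.7326,165.6457) → (88.5710,177.4590) (closed)

[2] `<path>` closed polygon, #0000ff→score S510 F2184: (45.4007,12.0574) → (41.8232,225.7412) → (113.5233,77.5435) → (45.4007,12.0574) (closed)

[3] `<path>` open polyline, #0000ff→score S510 F2184: (59.4936,114.6281) → (118.0685,122.7684) → (106.3703,85.4894) → (89.5653,96.2005) → (65.9932,218.0309) → (36.0121,165.0975)

[4] `<path>` quadratic bezier, #ff0000→cut S843 F933: (33.3897,137.7483) → (39.0476,150.4237) → (47.9477,163.7870) → (60.0900,177.8381) → (75.4745,192.5771) → (94.1011,208.0040)

[5] `<polygon>` regular polygon, #0000ff→score S510 F2184: (58.0503,83.0197) → (54.2655,73.8105) → (44.3374,74.5643) → (41.9864,84.2394) → (50.4614,89.4651) → (58.0503,83.0197) (closed)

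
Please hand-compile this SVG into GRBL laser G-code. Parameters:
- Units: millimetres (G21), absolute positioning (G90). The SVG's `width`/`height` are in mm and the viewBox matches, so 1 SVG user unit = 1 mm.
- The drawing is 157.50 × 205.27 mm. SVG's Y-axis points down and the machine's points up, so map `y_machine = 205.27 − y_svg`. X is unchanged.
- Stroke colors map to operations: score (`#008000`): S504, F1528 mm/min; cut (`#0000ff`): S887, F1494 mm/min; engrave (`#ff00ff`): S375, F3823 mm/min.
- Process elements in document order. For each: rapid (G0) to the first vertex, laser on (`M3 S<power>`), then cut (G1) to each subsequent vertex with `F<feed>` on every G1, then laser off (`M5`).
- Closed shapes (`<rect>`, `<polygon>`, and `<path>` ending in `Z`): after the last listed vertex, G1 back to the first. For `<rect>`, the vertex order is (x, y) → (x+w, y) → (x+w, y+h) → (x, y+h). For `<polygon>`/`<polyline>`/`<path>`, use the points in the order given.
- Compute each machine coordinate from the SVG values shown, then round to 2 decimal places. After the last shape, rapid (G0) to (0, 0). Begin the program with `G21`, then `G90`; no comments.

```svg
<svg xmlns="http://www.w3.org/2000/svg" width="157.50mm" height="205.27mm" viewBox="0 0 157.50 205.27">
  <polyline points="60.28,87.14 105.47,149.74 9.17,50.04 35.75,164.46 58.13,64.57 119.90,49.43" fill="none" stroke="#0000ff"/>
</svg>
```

1 u = 1 mm; y_m = 205.27 − y.

[1] `<polyline>` open polyline, #0000ff→cut S887 F1494: (60.28,118.13) → (105.47,55.53) → (9.17,155.23) → (35.75,40.81) → (58.13,140.70) → (119.90,155.84)

G21
G90
G0 X60.28 Y118.13
M3 S887
G1 X105.47 Y55.53 F1494
G1 X9.17 Y155.23 F1494
G1 X35.75 Y40.81 F1494
G1 X58.13 Y140.70 F1494
G1 X119.90 Y155.84 F1494
M5
G0 X0.00 Y0.00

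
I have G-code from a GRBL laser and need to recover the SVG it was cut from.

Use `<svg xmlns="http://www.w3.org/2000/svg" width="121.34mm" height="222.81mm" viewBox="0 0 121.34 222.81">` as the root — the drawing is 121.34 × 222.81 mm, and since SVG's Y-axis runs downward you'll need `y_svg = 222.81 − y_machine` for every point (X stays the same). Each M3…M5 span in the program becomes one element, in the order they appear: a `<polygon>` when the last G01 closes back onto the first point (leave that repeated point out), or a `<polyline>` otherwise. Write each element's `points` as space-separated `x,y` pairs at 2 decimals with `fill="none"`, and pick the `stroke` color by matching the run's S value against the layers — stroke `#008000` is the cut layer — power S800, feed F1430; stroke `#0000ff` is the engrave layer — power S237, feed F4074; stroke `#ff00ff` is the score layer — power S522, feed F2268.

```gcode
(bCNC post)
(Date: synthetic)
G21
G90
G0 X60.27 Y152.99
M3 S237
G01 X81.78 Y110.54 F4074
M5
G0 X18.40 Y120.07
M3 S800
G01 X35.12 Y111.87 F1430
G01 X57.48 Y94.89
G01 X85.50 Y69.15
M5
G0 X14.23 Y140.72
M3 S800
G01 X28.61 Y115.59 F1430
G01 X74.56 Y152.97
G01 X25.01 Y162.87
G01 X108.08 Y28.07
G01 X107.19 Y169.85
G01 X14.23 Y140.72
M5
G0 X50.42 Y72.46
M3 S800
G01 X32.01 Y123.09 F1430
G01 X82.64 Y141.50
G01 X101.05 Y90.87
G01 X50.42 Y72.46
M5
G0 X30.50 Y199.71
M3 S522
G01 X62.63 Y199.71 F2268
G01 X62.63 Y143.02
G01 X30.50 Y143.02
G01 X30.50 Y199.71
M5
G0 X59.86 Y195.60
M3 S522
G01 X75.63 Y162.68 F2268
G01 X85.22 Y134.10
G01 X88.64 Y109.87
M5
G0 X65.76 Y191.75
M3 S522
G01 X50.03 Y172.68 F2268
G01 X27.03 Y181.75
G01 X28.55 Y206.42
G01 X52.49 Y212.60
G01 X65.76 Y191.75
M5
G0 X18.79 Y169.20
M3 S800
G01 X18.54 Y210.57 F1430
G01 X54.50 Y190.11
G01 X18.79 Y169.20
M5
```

y_svg = 222.81 − y_m.

[1] S237→`#0000ff` (engrave); open run; points: 60.27,69.82 81.78,112.27

[2] S800→`#008000` (cut); open run; points: 18.40,102.74 35.12,110.94 57.48,127.92 85.50,153.66

[3] S800→`#008000` (cut); closed run; points: 14.23,82.09 28.61,107.22 74.56,69.84 25.01,59.94 108.08,194.74 107.19,52.96

[4] S800→`#008000` (cut); closed run; points: 50.42,150.35 32.01,99.72 82.64,81.31 101.05,131.94

[5] S522→`#ff00ff` (score); closed run; points: 30.50,23.10 62.63,23.10 62.63,79.79 30.50,79.79

[6] S522→`#ff00ff` (score); open run; points: 59.86,27.21 75.63,60.13 85.22,88.71 88.64,112.94

[7] S522→`#ff00ff` (score); closed run; points: 65.76,31.06 50.03,50.13 27.03,41.06 28.55,16.39 52.49,10.21

[8] S800→`#008000` (cut); closed run; points: 18.79,53.61 18.54,12.24 54.50,32.70

<svg xmlns="http://www.w3.org/2000/svg" width="121.34mm" height="222.81mm" viewBox="0 0 121.34 222.81">
  <polyline points="60.27,69.82 81.78,112.27" fill="none" stroke="#0000ff"/>
  <polyline points="18.40,102.74 35.12,110.94 57.48,127.92 85.50,153.66" fill="none" stroke="#008000"/>
  <polygon points="14.23,82.09 28.61,107.22 74.56,69.84 25.01,59.94 108.08,194.74 107.19,52.96" fill="none" stroke="#008000"/>
  <polygon points="50.42,150.35 32.01,99.72 82.64,81.31 101.05,131.94" fill="none" stroke="#008000"/>
  <polygon points="30.50,23.10 62.63,23.10 62.63,79.79 30.50,79.79" fill="none" stroke="#ff00ff"/>
  <polyline points="59.86,27.21 75.63,60.13 85.22,88.71 88.64,112.94" fill="none" stroke="#ff00ff"/>
  <polygon points="65.76,31.06 50.03,50.13 27.03,41.06 28.55,16.39 52.49,10.21" fill="none" stroke="#ff00ff"/>
  <polygon points="18.79,53.61 18.54,12.24 54.50,32.70" fill="none" stroke="#008000"/>
</svg>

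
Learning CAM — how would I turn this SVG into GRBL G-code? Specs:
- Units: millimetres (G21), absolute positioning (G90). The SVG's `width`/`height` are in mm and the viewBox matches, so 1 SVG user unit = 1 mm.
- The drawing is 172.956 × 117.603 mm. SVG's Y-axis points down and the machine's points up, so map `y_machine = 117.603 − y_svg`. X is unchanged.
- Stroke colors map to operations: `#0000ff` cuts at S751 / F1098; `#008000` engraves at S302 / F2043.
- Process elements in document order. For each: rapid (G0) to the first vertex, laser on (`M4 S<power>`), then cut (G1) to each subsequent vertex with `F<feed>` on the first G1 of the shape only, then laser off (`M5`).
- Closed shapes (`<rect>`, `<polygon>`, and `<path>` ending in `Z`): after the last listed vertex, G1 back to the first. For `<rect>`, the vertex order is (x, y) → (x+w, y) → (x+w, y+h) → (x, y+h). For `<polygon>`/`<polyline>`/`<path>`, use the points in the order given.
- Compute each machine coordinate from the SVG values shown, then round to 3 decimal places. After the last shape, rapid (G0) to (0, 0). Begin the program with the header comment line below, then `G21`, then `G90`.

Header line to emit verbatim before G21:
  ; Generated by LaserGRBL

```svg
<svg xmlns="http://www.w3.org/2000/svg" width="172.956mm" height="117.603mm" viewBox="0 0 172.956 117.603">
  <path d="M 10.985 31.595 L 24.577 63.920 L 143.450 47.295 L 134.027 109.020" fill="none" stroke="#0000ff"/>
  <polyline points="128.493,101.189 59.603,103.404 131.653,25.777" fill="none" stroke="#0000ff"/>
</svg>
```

; Generated by LaserGRBL
G21
G90
G0 X10.985 Y86.008
M4 S751
G1 X24.577 Y53.683 F1098
G1 X143.450 Y70.308
G1 X134.027 Y8.583
M5
G0 X128.493 Y16.414
M4 S751
G1 X59.603 Y14.199 F1098
G1 X131.653 Y91.826
M5
G0 X0.000 Y0.000

1 u = 1 mm; y_m = 117.603 − y.

[1] `<path>` open polyline, #0000ff→cut S751 F1098: (10.985,86.008) → (24.577,53.683) → (143.450,70.308) → (134.027,8.583)

[2] `<polyline>` open polyline, #0000ff→cut S751 F1098: (128.493,16.414) → (59.603,14.199) → (131.653,91.826)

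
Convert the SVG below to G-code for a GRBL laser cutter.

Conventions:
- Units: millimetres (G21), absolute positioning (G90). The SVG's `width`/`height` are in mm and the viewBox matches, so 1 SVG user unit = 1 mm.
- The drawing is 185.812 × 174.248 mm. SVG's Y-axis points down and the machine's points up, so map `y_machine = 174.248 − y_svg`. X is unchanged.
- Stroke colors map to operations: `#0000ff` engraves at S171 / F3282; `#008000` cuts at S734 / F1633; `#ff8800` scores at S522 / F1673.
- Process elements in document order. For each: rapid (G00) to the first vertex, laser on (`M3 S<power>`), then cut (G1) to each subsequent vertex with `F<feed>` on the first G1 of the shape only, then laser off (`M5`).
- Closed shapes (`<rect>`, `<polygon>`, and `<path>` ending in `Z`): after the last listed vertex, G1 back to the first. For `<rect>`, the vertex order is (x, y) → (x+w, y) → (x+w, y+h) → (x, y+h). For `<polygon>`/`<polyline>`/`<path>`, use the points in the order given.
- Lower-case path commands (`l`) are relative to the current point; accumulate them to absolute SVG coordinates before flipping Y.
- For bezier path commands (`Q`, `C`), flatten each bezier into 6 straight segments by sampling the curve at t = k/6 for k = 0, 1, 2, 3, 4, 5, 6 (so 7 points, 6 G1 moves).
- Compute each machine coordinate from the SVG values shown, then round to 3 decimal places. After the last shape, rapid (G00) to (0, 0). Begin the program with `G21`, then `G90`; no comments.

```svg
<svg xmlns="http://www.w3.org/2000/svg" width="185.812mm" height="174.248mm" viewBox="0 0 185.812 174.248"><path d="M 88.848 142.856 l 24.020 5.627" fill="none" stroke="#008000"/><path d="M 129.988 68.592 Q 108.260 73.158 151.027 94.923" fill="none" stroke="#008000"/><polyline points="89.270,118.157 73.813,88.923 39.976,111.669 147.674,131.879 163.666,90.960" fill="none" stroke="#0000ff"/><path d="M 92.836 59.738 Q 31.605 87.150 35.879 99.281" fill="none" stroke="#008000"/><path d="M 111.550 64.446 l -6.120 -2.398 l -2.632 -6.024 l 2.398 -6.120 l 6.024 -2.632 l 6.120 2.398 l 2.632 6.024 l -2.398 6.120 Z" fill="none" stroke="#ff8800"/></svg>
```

1 u = 1 mm; y_m = 174.248 − y.

[1] `<path>` line segment, #008000→cut S734 F1633: (88.848,31.392) → (112.868,25.765)

[2] `<path>` quadratic bezier, #008000→cut S734 F1633: (129.988,105.656) → (124.537,103.656) → (122.669,100.701) → (124.384,96.790) → (129.682,91.924) → (138.563,86.102) → (151.027,79.325)

[3] `<polyline>` open polyline, #0000ff→engrave S171 F3282: (89.270,56.091) → (73.813,85.325) → (39.976,62.579) → (147.674,42.369) → (163.666,83.288)

[4] `<path>` quadratic bezier, #008000→cut S734 F1633: (92.836,114.510) → (74.245,105.797) → (59.294,97.933) → (47.981,90.918) → (40.308,84.752) → (36.274,79.435) → (35.879,74.967)

[5] `<path>` regular polygon, #ff8800→score S522 F1673: (111.550,109.802) → (105.430,112.200) → (102.798,118.224) → (105.196,124.344) → (111.220,126.976) → (117.340,124.578) → (119.972,118.554) → (117.574,112.434) → (111.550,109.802) (closed)

G21
G90
G00 X88.848 Y31.392
M3 S734
G1 X112.868 Y25.765 F1633
M5
G00 X129.988 Y105.656
M3 S734
G1 X124.537 Y103.656 F1633
G1 X122.669 Y100.701
G1 X124.384 Y96.790
G1 X129.682 Y91.924
G1 X138.563 Y86.102
G1 X151.027 Y79.325
M5
G00 X89.270 Y56.091
M3 S171
G1 X73.813 Y85.325 F3282
G1 X39.976 Y62.579
G1 X147.674 Y42.369
G1 X163.666 Y83.288
M5
G00 X92.836 Y114.510
M3 S734
G1 X74.245 Y105.797 F1633
G1 X59.294 Y97.933
G1 X47.981 Y90.918
G1 X40.308 Y84.752
G1 X36.274 Y79.435
G1 X35.879 Y74.967
M5
G00 X111.550 Y109.802
M3 S522
G1 X105.430 Y112.200 F1673
G1 X102.798 Y118.224
G1 X105.196 Y124.344
G1 X111.220 Y126.976
G1 X117.340 Y124.578
G1 X119.972 Y118.554
G1 X117.574 Y112.434
G1 X111.550 Y109.802
M5
G00 X0.000 Y0.000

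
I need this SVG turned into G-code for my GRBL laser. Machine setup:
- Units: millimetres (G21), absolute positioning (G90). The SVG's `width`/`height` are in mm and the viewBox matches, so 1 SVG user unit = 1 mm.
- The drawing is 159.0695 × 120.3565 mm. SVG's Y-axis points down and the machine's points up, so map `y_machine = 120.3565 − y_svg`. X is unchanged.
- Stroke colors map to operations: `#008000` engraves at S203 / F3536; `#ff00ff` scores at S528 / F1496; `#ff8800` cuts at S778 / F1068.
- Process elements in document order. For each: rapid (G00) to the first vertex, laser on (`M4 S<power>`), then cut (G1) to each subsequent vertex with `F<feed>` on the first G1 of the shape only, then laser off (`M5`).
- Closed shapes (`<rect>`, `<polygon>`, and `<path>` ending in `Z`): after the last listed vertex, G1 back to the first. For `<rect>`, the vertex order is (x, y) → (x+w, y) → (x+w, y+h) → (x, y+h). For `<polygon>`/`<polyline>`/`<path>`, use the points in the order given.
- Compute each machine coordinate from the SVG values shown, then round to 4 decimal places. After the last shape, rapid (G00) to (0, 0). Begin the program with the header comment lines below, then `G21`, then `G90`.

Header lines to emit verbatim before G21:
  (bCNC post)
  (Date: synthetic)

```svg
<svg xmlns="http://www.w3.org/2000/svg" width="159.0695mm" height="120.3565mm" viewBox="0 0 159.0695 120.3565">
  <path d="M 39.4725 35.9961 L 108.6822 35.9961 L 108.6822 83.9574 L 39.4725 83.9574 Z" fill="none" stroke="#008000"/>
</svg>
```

(bCNC post)
(Date: synthetic)
G21
G90
G00 X39.4725 Y84.3604
M4 S203
G1 X108.6822 Y84.3604 F3536
G1 X108.6822 Y36.3991
G1 X39.4725 Y36.3991
G1 X39.4725 Y84.3604
M5
G00 X0.0000 Y0.0000

1 u = 1 mm; y_m = 120.3565 − y.

[1] `<path>` rectangle, #008000→engrave S203 F3536: (39.4725,84.3604) → (108.6822,84.3604) → (108.6822,36.3991) → (39.4725,36.3991) → (39.4725,84.3604) (closed)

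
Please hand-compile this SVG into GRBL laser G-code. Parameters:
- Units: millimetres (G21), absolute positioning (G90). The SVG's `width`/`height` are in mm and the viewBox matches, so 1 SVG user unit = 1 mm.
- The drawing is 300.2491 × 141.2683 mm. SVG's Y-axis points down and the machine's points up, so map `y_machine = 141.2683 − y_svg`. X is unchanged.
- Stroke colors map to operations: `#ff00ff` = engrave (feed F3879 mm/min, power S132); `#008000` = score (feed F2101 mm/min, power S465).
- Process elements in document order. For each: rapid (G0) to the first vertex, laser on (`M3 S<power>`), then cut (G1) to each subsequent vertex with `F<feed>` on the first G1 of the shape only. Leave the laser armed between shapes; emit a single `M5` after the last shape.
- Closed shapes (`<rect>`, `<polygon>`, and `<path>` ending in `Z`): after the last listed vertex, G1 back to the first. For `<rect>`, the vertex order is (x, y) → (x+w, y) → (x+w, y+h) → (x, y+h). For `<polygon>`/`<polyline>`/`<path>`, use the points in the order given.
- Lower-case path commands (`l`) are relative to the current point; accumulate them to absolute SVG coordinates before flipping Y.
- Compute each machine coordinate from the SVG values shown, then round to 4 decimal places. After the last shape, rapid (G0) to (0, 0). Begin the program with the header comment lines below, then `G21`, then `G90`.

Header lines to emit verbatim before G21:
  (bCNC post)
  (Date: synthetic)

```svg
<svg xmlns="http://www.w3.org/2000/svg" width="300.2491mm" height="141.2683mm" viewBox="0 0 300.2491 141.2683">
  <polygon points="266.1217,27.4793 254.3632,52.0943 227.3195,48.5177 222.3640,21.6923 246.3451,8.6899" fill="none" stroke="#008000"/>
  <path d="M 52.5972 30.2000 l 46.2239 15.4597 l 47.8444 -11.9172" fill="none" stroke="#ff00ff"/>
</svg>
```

(bCNC post)
(Date: synthetic)
G21
G90
G0 X266.1217 Y113.7890
M3 S465
G1 X254.3632 Y89.1740 F2101
G1 X227.3195 Y92.7506
G1 X222.3640 Y119.5760
G1 X246.3451 Y132.5784
G1 X266.1217 Y113.7890
G0 X52.5972 Y111.0683
M3 S132
G1 X98.8211 Y95.6086 F3879
G1 X146.6655 Y107.5258
M5
G0 X0.0000 Y0.0000

Since the viewBox matches the mm dimensions, user units are millimetres directly. The only transform is the Y-flip y_m = 141.2683 − y_svg.

Shape 1 is a regular polygon drawn with `<polygon>`. Its stroke #008000 means score at S465, F2101. After flipping Y the toolpath is (266.1217,113.7890) → (254.3632,89.1740) → (227.3195,92.7506) → (222.3640,119.5760) → (246.3451,132.5784) → (266.1217,113.7890), returning to the start.

Shape 2 is a open polyline drawn with `<path>`. Its stroke #ff00ff means engrave at S132, F3879. After flipping Y the toolpath is (52.5972,111.0683) → (98.8211,95.6086) → (146.6655,107.5258).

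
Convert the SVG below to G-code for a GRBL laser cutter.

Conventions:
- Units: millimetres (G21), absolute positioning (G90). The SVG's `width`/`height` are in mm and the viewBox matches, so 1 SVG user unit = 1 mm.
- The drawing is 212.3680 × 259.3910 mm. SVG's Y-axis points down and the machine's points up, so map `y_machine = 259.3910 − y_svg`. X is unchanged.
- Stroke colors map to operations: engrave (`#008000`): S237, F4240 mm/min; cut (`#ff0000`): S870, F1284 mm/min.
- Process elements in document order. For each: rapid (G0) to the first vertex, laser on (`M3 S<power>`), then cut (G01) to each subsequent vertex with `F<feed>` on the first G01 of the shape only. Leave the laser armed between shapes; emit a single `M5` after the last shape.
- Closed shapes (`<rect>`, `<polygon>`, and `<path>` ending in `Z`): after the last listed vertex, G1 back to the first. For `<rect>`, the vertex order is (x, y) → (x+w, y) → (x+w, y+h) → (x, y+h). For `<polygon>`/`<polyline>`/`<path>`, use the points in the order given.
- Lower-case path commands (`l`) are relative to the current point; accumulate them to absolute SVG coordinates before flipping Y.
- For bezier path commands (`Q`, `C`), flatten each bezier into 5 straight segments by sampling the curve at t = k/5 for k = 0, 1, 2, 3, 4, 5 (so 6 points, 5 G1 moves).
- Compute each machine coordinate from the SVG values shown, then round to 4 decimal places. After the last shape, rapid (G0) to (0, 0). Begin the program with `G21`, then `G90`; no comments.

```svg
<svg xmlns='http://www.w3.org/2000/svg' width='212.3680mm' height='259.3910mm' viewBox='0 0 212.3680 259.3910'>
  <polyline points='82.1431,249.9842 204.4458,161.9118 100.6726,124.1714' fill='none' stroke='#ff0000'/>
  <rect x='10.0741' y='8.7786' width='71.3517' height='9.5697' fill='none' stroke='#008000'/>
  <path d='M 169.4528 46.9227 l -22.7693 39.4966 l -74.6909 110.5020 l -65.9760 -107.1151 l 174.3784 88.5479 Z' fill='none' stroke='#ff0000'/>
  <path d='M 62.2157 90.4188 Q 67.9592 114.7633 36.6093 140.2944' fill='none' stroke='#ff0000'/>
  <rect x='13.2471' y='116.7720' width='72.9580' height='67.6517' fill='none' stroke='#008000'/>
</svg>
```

G21
G90
G0 X82.1431 Y9.4068
M3 S870
G01 X204.4458 Y97.4792 F1284
G01 X100.6726 Y135.2196
G0 X10.0741 Y250.6124
M3 S237
G01 X81.4258 Y250.6124 F4240
G01 X81.4258 Y241.0427
G01 X10.0741 Y241.0427
G01 X10.0741 Y250.6124
G0 X169.4528 Y212.4683
M3 S870
G01 X146.6835 Y172.9717 F1284
G01 X71.9926 Y62.4697
G01 X6.0166 Y169.5848
G01 X180.3950 Y81.0369
G01 X169.4528 Y212.4683
G0 X62.2157 Y168.9722
M3 S870
G01 X63.0294 Y159.1869 F1284
G01 X60.8756 Y149.3067
G01 X55.7543 Y139.3316
G01 X47.6655 Y129.2616
G01 X36.6093 Y119.0966
G0 X13.2471 Y142.6190
M3 S237
G01 X86.2051 Y142.6190 F4240
G01 X86.2051 Y74.9673
G01 X13.2471 Y74.9673
G01 X13.2471 Y142.6190
M5
G0 X0.0000 Y0.0000

Since the viewBox matches the mm dimensions, user units are millimetres directly. The only transform is the Y-flip y_m = 259.3910 − y_svg.

Shape 1 is a open polyline drawn with `<polyline>`. Its stroke #ff0000 means cut at S870, F1284. After flipping Y the toolpath is (82.1431,9.4068) → (204.4458,97.4792) → (100.6726,135.2196).

Shape 2 is a rectangle drawn with `<rect>`. Its stroke #008000 means engrave at S237, F4240. After flipping Y the toolpath is (10.0741,250.6124) → (81.4258,250.6124) → (81.4258,241.0427) → (10.0741,241.0427) → (10.0741,250.6124), returning to the start.

Shape 3 is a closed polygon drawn with `<path>`. Its stroke #ff0000 means cut at S870, F1284. After flipping Y the toolpath is (169.4528,212.4683) → (146.6835,172.9717) → (71.9926,62.4697) → (6.0166,169.5848) → (180.3950,81.0369) → (169.4528,212.4683), returning to the start.

Shape 4 is a quadratic bezier drawn with `<path>`. Its stroke #ff0000 means cut at S870, F1284. After flipping Y the toolpath is (62.2157,168.9722) → (63.0294,159.1869) → (60.8756,149.3067) → (55.7543,139.3316) → (47.6655,129.2616) → (36.6093,119.0966).

Shape 5 is a rectangle drawn with `<rect>`. Its stroke #008000 means engrave at S237, F4240. After flipping Y the toolpath is (13.2471,142.6190) → (86.2051,142.6190) → (86.2051,74.9673) → (13.2471,74.9673) → (13.2471,142.6190), returning to the start.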